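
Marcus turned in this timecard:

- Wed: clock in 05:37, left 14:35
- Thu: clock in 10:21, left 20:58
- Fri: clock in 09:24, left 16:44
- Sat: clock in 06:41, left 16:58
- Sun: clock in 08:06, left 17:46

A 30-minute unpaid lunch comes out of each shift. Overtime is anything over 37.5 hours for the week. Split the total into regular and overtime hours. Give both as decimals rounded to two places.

Regular 37.50 hours, overtime 6.87 hours

Wed: 05:37–14:35 = 8 h 58 min; less 30 min break → 8 h 28 min
Thu: 10:21–20:58 = 10 h 37 min; less 30 min break → 10 h 7 min
Fri: 09:24–16:44 = 7 h 20 min; less 30 min break → 6 h 50 min
Sat: 06:41–16:58 = 10 h 17 min; less 30 min break → 9 h 47 min
Sun: 08:06–17:46 = 9 h 40 min; less 30 min break → 9 h 10 min
Total worked: 44 h 22 min = 44.37 h.
Threshold 37.5 h → overtime 6 h 52 min, regular 37 h 30 min.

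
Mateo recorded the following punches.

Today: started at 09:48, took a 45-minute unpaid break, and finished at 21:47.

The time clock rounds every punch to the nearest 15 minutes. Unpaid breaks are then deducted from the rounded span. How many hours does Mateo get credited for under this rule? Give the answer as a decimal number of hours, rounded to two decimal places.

Today: in 09:48→09:45, out 21:47→21:45; 12 h 0 min − 45 min = 11 h 15 min

11.25 hours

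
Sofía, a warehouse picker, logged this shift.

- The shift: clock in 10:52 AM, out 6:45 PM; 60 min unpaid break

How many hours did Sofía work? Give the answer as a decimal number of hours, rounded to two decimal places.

6.88 hours

The shift: 10:52 AM–6:45 PM = 7 h 53 min; less 60 min break → 6 h 53 min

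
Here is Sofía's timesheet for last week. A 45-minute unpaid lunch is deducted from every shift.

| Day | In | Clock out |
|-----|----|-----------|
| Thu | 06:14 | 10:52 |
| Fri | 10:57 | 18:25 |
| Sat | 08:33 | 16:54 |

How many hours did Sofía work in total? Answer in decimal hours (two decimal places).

18.20 hours

Thu: 06:14–10:52 = 4 h 38 min; less 45 min break → 3 h 53 min
Fri: 10:57–18:25 = 7 h 28 min; less 45 min break → 6 h 43 min
Sat: 08:33–16:54 = 8 h 21 min; less 45 min break → 7 h 36 min
Total: 3 h 53 min + 6 h 43 min + 7 h 36 min = 18 h 12 min.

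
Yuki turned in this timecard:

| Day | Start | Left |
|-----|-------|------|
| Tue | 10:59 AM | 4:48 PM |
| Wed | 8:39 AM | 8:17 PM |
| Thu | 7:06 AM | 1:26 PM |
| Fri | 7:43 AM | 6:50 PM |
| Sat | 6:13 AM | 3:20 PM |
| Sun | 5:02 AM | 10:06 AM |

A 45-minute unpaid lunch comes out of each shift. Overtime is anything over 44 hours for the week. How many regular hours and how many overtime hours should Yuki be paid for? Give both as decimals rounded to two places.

Tue: 10:59 AM–4:48 PM = 5 h 49 min; less 45 min break → 5 h 4 min
Wed: 8:39 AM–8:17 PM = 11 h 38 min; less 45 min break → 10 h 53 min
Thu: 7:06 AM–1:26 PM = 6 h 20 min; less 45 min break → 5 h 35 min
Fri: 7:43 AM–6:50 PM = 11 h 7 min; less 45 min break → 10 h 22 min
Sat: 6:13 AM–3:20 PM = 9 h 7 min; less 45 min break → 8 h 22 min
Sun: 5:02 AM–10:06 AM = 5 h 4 min; less 45 min break → 4 h 19 min
Total worked: 44 h 35 min = 44.58 h.
Threshold 44 h → overtime 0 h 35 min, regular 44 h 0 min.

Regular 44.00 hours, overtime 0.58 hours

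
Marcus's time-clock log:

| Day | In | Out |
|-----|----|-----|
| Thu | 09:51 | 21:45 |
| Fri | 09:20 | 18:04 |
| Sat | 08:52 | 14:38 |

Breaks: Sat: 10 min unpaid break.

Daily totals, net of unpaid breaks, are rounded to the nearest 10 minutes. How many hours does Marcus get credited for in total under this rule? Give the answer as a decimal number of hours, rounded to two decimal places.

Thu: 09:51–21:45 = 11 h 54 min → rounds to 11 h 50 min
Fri: 09:20–18:04 = 8 h 44 min → rounds to 8 h 40 min
Sat: 08:52–14:38 = 5 h 46 min − 10 min = 5 h 36 min → rounds to 5 h 40 min
Total credited: 26 h 10 min.

26.17 hours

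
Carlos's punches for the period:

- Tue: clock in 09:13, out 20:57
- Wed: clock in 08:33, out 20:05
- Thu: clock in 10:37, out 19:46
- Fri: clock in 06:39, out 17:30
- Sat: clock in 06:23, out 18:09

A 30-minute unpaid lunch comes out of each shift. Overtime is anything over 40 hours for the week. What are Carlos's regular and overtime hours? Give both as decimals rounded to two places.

Regular 40.00 hours, overtime 12.53 hours

Tue: 09:13–20:57 = 11 h 44 min; less 30 min break → 11 h 14 min
Wed: 08:33–20:05 = 11 h 32 min; less 30 min break → 11 h 2 min
Thu: 10:37–19:46 = 9 h 9 min; less 30 min break → 8 h 39 min
Fri: 06:39–17:30 = 10 h 51 min; less 30 min break → 10 h 21 min
Sat: 06:23–18:09 = 11 h 46 min; less 30 min break → 11 h 16 min
Total worked: 52 h 32 min = 52.53 h.
Threshold 40 h → overtime 12 h 32 min, regular 40 h 0 min.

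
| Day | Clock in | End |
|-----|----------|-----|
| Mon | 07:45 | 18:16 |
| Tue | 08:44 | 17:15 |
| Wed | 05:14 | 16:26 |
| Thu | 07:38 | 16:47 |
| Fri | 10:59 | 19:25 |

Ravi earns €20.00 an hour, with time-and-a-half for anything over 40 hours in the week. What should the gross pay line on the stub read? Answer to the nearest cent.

€1034.50

Mon: 07:45–18:16 = 10 h 31 min
Tue: 08:44–17:15 = 8 h 31 min
Wed: 05:14–16:26 = 11 h 12 min
Thu: 07:38–16:47 = 9 h 9 min
Fri: 10:59–19:25 = 8 h 26 min
Total worked: 47 h 49 min = 2869 min.
Regular 40 h 0 min = 2400 min at €20.00/h; overtime 7 h 49 min = 469 min at €30.00/h.
Pay = (2400 × €20.00 + 469 × €30.00) ÷ 60 = €1034.50.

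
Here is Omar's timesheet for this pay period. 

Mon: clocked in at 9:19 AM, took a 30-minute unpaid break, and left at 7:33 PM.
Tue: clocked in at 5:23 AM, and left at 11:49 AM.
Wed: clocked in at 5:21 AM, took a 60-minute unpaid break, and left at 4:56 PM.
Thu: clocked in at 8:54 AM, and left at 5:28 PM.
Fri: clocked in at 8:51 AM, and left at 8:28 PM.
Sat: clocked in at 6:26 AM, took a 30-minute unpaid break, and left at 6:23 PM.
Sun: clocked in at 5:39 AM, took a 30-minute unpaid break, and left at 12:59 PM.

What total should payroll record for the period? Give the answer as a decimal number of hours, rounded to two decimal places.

Mon: 9:19 AM–7:33 PM = 10 h 14 min; less 30 min break → 9 h 44 min
Tue: 5:23 AM–11:49 AM = 6 h 26 min
Wed: 5:21 AM–4:56 PM = 11 h 35 min; less 60 min break → 10 h 35 min
Thu: 8:54 AM–5:28 PM = 8 h 34 min
Fri: 8:51 AM–8:28 PM = 11 h 37 min
Sat: 6:26 AM–6:23 PM = 11 h 57 min; less 30 min break → 11 h 27 min
Sun: 5:39 AM–12:59 PM = 7 h 20 min; less 30 min break → 6 h 50 min
Total: 9 h 44 min + 6 h 26 min + 10 h 35 min + 8 h 34 min + 11 h 37 min + 11 h 27 min + 6 h 50 min = 65 h 13 min.

65.22 hours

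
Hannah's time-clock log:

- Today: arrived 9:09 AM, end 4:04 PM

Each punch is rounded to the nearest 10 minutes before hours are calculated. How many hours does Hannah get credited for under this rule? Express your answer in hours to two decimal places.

6.83 hours

Today: in 9:09 AM→9:10 AM, out 4:04 PM→4:00 PM; 6 h 50 min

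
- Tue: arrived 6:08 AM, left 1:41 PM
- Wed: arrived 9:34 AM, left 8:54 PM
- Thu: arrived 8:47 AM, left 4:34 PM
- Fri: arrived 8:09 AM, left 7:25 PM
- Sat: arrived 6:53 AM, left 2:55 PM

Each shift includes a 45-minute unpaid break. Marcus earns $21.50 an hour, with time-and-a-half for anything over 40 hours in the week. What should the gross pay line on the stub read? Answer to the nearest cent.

$931.49

Tue: 6:08 AM–1:41 PM = 7 h 33 min; less 45 min break → 6 h 48 min
Wed: 9:34 AM–8:54 PM = 11 h 20 min; less 45 min break → 10 h 35 min
Thu: 8:47 AM–4:34 PM = 7 h 47 min; less 45 min break → 7 h 2 min
Fri: 8:09 AM–7:25 PM = 11 h 16 min; less 45 min break → 10 h 31 min
Sat: 6:53 AM–2:55 PM = 8 h 2 min; less 45 min break → 7 h 17 min
Total worked: 42 h 13 min = 2533 min.
Regular 40 h 0 min = 2400 min at $21.50/h; overtime 2 h 13 min = 133 min at $32.25/h.
Pay = (2400 × $21.50 + 133 × $32.25) ÷ 60 = $931.49.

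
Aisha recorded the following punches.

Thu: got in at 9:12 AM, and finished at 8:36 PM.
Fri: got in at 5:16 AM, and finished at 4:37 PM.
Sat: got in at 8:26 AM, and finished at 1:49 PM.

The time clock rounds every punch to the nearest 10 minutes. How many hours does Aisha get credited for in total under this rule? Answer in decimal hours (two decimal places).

28.17 hours

Thu: in 9:12 AM→9:10 AM, out 8:36 PM→8:40 PM; 11 h 30 min
Fri: in 5:16 AM→5:20 AM, out 4:37 PM→4:40 PM; 11 h 20 min
Sat: in 8:26 AM→8:30 AM, out 1:49 PM→1:50 PM; 5 h 20 min
Total credited: 28 h 10 min.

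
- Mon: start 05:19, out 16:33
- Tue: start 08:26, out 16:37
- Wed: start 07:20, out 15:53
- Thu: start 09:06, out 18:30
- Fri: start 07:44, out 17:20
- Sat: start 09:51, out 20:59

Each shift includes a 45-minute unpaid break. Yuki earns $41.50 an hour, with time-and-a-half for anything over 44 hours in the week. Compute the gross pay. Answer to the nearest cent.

$2423.60

Mon: 05:19–16:33 = 11 h 14 min; less 45 min break → 10 h 29 min
Tue: 08:26–16:37 = 8 h 11 min; less 45 min break → 7 h 26 min
Wed: 07:20–15:53 = 8 h 33 min; less 45 min break → 7 h 48 min
Thu: 09:06–18:30 = 9 h 24 min; less 45 min break → 8 h 39 min
Fri: 07:44–17:20 = 9 h 36 min; less 45 min break → 8 h 51 min
Sat: 09:51–20:59 = 11 h 8 min; less 45 min break → 10 h 23 min
Total worked: 53 h 36 min = 3216 min.
Regular 44 h 0 min = 2640 min at $41.50/h; overtime 9 h 36 min = 576 min at $62.25/h.
Pay = (2640 × $41.50 + 576 × $62.25) ÷ 60 = $2423.60.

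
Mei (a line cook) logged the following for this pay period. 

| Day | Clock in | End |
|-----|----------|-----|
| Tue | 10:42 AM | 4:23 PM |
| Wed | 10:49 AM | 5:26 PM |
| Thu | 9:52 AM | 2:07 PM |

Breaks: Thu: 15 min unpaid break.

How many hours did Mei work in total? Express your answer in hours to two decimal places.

16.30 hours

Tue: 10:42 AM–4:23 PM = 5 h 41 min
Wed: 10:49 AM–5:26 PM = 6 h 37 min
Thu: 9:52 AM–2:07 PM = 4 h 15 min; less 15 min break → 4 h 0 min
Total: 5 h 41 min + 6 h 37 min + 4 h 0 min = 16 h 18 min.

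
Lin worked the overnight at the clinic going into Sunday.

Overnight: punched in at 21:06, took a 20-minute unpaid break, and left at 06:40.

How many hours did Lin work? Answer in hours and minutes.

9 h 14 min

Overnight: 21:06 → midnight = 2 h 54 min; midnight → 06:40 = 6 h 40 min; span 9 h 34 min; less 20 min break → 9 h 14 min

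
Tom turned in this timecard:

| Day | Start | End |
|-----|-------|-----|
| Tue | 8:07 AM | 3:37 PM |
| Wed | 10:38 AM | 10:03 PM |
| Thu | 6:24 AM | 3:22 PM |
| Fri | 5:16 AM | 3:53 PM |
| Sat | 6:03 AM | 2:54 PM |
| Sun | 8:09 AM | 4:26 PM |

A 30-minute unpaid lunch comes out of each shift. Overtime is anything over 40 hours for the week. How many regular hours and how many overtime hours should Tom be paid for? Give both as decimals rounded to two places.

Regular 40.00 hours, overtime 12.63 hours

Tue: 8:07 AM–3:37 PM = 7 h 30 min; less 30 min break → 7 h 0 min
Wed: 10:38 AM–10:03 PM = 11 h 25 min; less 30 min break → 10 h 55 min
Thu: 6:24 AM–3:22 PM = 8 h 58 min; less 30 min break → 8 h 28 min
Fri: 5:16 AM–3:53 PM = 10 h 37 min; less 30 min break → 10 h 7 min
Sat: 6:03 AM–2:54 PM = 8 h 51 min; less 30 min break → 8 h 21 min
Sun: 8:09 AM–4:26 PM = 8 h 17 min; less 30 min break → 7 h 47 min
Total worked: 52 h 38 min = 52.63 h.
Threshold 40 h → overtime 12 h 38 min, regular 40 h 0 min.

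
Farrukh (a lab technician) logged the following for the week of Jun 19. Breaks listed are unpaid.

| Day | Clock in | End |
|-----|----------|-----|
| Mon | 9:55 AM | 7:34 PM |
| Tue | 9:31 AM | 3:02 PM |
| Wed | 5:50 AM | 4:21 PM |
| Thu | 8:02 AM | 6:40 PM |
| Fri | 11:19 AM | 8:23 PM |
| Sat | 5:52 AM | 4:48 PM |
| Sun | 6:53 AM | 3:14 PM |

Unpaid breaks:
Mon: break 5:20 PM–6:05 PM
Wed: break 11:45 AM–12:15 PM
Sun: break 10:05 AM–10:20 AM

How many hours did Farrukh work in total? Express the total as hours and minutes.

63 h 10 min

Mon: 9:55 AM–7:34 PM = 9 h 39 min; less 45 min break → 8 h 54 min
Tue: 9:31 AM–3:02 PM = 5 h 31 min
Wed: 5:50 AM–4:21 PM = 10 h 31 min; less 30 min break → 10 h 1 min
Thu: 8:02 AM–6:40 PM = 10 h 38 min
Fri: 11:19 AM–8:23 PM = 9 h 4 min
Sat: 5:52 AM–4:48 PM = 10 h 56 min
Sun: 6:53 AM–3:14 PM = 8 h 21 min; less 15 min break → 8 h 6 min
Total: 8 h 54 min + 5 h 31 min + 10 h 1 min + 10 h 38 min + 9 h 4 min + 10 h 56 min + 8 h 6 min = 63 h 10 min.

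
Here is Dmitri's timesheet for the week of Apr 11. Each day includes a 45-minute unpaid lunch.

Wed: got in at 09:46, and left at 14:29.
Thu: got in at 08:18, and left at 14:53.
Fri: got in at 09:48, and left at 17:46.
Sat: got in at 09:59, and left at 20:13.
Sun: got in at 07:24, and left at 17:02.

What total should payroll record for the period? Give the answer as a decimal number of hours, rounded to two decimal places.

35.38 hours

Wed: 09:46–14:29 = 4 h 43 min; less 45 min break → 3 h 58 min
Thu: 08:18–14:53 = 6 h 35 min; less 45 min break → 5 h 50 min
Fri: 09:48–17:46 = 7 h 58 min; less 45 min break → 7 h 13 min
Sat: 09:59–20:13 = 10 h 14 min; less 45 min break → 9 h 29 min
Sun: 07:24–17:02 = 9 h 38 min; less 45 min break → 8 h 53 min
Total: 3 h 58 min + 5 h 50 min + 7 h 13 min + 9 h 29 min + 8 h 53 min = 35 h 23 min.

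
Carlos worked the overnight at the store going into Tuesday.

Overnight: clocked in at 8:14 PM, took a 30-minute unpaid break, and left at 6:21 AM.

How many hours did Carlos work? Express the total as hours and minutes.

Overnight: 8:14 PM → midnight = 3 h 46 min; midnight → 6:21 AM = 6 h 21 min; span 10 h 7 min; less 30 min break → 9 h 37 min

9 h 37 min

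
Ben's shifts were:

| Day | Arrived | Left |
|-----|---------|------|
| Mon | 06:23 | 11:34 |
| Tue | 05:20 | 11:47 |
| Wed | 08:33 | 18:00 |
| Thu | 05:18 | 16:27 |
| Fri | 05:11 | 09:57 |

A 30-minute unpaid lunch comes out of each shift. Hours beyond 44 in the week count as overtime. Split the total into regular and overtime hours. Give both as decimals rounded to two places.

Mon: 06:23–11:34 = 5 h 11 min; less 30 min break → 4 h 41 min
Tue: 05:20–11:47 = 6 h 27 min; less 30 min break → 5 h 57 min
Wed: 08:33–18:00 = 9 h 27 min; less 30 min break → 8 h 57 min
Thu: 05:18–16:27 = 11 h 9 min; less 30 min break → 10 h 39 min
Fri: 05:11–09:57 = 4 h 46 min; less 30 min break → 4 h 16 min
Total worked: 34 h 30 min = 34.50 h.
Threshold 44 h → overtime 0 h 0 min, regular 34 h 30 min.

Regular 34.50 hours, overtime 0.00 hours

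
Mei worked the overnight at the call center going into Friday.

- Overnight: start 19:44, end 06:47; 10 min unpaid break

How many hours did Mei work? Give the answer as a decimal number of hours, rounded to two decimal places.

Overnight: 19:44 → midnight = 4 h 16 min; midnight → 06:47 = 6 h 47 min; span 11 h 3 min; less 10 min break → 10 h 53 min

10.88 hours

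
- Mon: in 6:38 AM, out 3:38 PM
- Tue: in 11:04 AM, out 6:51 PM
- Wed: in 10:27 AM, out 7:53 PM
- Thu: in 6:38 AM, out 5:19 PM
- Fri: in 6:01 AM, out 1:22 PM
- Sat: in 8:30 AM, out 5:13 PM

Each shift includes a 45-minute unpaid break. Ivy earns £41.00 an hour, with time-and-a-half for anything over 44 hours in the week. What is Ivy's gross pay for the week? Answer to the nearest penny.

£2078.70

Mon: 6:38 AM–3:38 PM = 9 h 0 min; less 45 min break → 8 h 15 min
Tue: 11:04 AM–6:51 PM = 7 h 47 min; less 45 min break → 7 h 2 min
Wed: 10:27 AM–7:53 PM = 9 h 26 min; less 45 min break → 8 h 41 min
Thu: 6:38 AM–5:19 PM = 10 h 41 min; less 45 min break → 9 h 56 min
Fri: 6:01 AM–1:22 PM = 7 h 21 min; less 45 min break → 6 h 36 min
Sat: 8:30 AM–5:13 PM = 8 h 43 min; less 45 min break → 7 h 58 min
Total worked: 48 h 28 min = 2908 min.
Regular 44 h 0 min = 2640 min at £41.00/h; overtime 4 h 28 min = 268 min at £61.50/h.
Pay = (2640 × £41.00 + 268 × £61.50) ÷ 60 = £2078.70.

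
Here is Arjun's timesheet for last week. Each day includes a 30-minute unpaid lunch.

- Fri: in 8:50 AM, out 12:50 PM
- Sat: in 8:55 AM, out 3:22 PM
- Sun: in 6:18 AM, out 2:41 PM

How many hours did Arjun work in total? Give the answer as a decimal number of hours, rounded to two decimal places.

Fri: 8:50 AM–12:50 PM = 4 h 0 min; less 30 min break → 3 h 30 min
Sat: 8:55 AM–3:22 PM = 6 h 27 min; less 30 min break → 5 h 57 min
Sun: 6:18 AM–2:41 PM = 8 h 23 min; less 30 min break → 7 h 53 min
Total: 3 h 30 min + 5 h 57 min + 7 h 53 min = 17 h 20 min.

17.33 hours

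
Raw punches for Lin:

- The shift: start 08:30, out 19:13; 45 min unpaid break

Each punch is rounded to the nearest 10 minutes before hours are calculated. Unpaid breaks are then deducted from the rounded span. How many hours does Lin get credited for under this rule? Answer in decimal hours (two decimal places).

9.92 hours

The shift: in 08:30→08:30, out 19:13→19:10; 10 h 40 min − 45 min = 9 h 55 min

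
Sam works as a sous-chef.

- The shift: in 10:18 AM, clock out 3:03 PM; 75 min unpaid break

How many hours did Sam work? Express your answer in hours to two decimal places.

3.50 hours

The shift: 10:18 AM–3:03 PM = 4 h 45 min; less 75 min break → 3 h 30 min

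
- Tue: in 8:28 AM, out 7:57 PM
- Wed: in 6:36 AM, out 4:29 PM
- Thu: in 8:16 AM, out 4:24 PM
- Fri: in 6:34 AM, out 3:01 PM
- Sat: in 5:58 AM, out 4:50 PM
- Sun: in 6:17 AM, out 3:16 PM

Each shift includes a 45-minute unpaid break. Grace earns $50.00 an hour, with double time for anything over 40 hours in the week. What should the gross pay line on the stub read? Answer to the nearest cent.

Tue: 8:28 AM–7:57 PM = 11 h 29 min; less 45 min break → 10 h 44 min
Wed: 6:36 AM–4:29 PM = 9 h 53 min; less 45 min break → 9 h 8 min
Thu: 8:16 AM–4:24 PM = 8 h 8 min; less 45 min break → 7 h 23 min
Fri: 6:34 AM–3:01 PM = 8 h 27 min; less 45 min break → 7 h 42 min
Sat: 5:58 AM–4:50 PM = 10 h 52 min; less 45 min break → 10 h 7 min
Sun: 6:17 AM–3:16 PM = 8 h 59 min; less 45 min break → 8 h 14 min
Total worked: 53 h 18 min = 3198 min.
Regular 40 h 0 min = 2400 min at $50.00/h; overtime 13 h 18 min = 798 min at $100.00/h.
Pay = (2400 × $50.00 + 798 × $100.00) ÷ 60 = $3330.00.

$3330.00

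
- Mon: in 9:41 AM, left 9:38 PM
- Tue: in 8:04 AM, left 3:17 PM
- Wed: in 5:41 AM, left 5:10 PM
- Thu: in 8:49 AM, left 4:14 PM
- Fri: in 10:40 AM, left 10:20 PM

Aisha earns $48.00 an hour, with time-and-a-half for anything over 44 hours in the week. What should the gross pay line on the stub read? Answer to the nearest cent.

Mon: 9:41 AM–9:38 PM = 11 h 57 min
Tue: 8:04 AM–3:17 PM = 7 h 13 min
Wed: 5:41 AM–5:10 PM = 11 h 29 min
Thu: 8:49 AM–4:14 PM = 7 h 25 min
Fri: 10:40 AM–10:20 PM = 11 h 40 min
Total worked: 49 h 44 min = 2984 min.
Regular 44 h 0 min = 2640 min at $48.00/h; overtime 5 h 44 min = 344 min at $72.00/h.
Pay = (2640 × $48.00 + 344 × $72.00) ÷ 60 = $2524.80.

$2524.80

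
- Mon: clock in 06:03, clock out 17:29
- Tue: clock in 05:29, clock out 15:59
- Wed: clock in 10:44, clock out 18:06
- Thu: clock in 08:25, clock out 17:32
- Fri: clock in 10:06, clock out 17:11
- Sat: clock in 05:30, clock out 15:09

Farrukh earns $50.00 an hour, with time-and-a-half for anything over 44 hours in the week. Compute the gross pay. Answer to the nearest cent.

Mon: 06:03–17:29 = 11 h 26 min
Tue: 05:29–15:59 = 10 h 30 min
Wed: 10:44–18:06 = 7 h 22 min
Thu: 08:25–17:32 = 9 h 7 min
Fri: 10:06–17:11 = 7 h 5 min
Sat: 05:30–15:09 = 9 h 39 min
Total worked: 55 h 9 min = 3309 min.
Regular 44 h 0 min = 2640 min at $50.00/h; overtime 11 h 9 min = 669 min at $75.00/h.
Pay = (2640 × $50.00 + 669 × $75.00) ÷ 60 = $3036.25.

$3036.25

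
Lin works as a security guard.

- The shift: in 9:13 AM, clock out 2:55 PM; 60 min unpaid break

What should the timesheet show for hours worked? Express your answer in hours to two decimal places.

The shift: 9:13 AM–2:55 PM = 5 h 42 min; less 60 min break → 4 h 42 min

4.70 hours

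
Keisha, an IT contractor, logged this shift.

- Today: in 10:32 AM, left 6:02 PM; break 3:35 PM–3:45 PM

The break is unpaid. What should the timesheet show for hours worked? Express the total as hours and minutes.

Today: 10:32 AM–6:02 PM = 7 h 30 min; less 10 min break → 7 h 20 min

7 h 20 min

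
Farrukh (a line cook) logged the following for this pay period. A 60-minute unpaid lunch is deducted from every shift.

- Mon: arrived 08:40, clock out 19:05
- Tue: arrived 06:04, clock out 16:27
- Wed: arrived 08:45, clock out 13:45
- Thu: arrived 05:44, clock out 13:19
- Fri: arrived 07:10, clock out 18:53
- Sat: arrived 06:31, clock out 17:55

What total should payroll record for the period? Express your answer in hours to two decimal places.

Mon: 08:40–19:05 = 10 h 25 min; less 60 min break → 9 h 25 min
Tue: 06:04–16:27 = 10 h 23 min; less 60 min break → 9 h 23 min
Wed: 08:45–13:45 = 5 h 0 min; less 60 min break → 4 h 0 min
Thu: 05:44–13:19 = 7 h 35 min; less 60 min break → 6 h 35 min
Fri: 07:10–18:53 = 11 h 43 min; less 60 min break → 10 h 43 min
Sat: 06:31–17:55 = 11 h 24 min; less 60 min break → 10 h 24 min
Total: 9 h 25 min + 9 h 23 min + 4 h 0 min + 6 h 35 min + 10 h 43 min + 10 h 24 min = 50 h 30 min.

50.50 hours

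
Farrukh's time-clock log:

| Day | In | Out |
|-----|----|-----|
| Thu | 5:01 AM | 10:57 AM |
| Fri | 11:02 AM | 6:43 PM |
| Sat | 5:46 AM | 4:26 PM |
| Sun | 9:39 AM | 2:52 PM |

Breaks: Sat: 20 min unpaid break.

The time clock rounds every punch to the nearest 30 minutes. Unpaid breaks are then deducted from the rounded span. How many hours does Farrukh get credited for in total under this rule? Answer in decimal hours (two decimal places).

Thu: in 5:01 AM→5:00 AM, out 10:57 AM→11:00 AM; 6 h 0 min
Fri: in 11:02 AM→11:00 AM, out 6:43 PM→6:30 PM; 7 h 30 min
Sat: in 5:46 AM→6:00 AM, out 4:26 PM→4:30 PM; 10 h 30 min − 20 min = 10 h 10 min
Sun: in 9:39 AM→9:30 AM, out 2:52 PM→3:00 PM; 5 h 30 min
Total credited: 29 h 10 min.

29.17 hours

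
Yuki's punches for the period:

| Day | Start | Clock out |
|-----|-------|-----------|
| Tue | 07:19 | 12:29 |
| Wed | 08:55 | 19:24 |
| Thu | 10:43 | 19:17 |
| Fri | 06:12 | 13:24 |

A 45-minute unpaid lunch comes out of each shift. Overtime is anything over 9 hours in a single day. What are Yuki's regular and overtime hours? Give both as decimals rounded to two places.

Tue: 07:19–12:29 = 5 h 10 min; less 45 min break → 4 h 25 min
Wed: 08:55–19:24 = 10 h 29 min; less 45 min break → 9 h 44 min
Thu: 10:43–19:17 = 8 h 34 min; less 45 min break → 7 h 49 min
Fri: 06:12–13:24 = 7 h 12 min; less 45 min break → 6 h 27 min
Tue reg 4 h 25 min / OT 0 h 0 min; Wed reg 9 h 0 min / OT 0 h 44 min; Thu reg 7 h 49 min / OT 0 h 0 min; Fri reg 6 h 27 min / OT 0 h 0 min.
Totals: regular 27 h 41 min, overtime 0 h 44 min.

Regular 27.68 hours, overtime 0.73 hours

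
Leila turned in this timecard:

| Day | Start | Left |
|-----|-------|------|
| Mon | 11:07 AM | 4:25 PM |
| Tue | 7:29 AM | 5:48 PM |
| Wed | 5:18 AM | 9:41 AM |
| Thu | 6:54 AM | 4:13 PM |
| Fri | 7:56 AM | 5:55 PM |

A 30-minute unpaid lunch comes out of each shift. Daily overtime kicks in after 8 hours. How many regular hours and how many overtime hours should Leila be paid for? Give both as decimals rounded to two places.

Mon: 11:07 AM–4:25 PM = 5 h 18 min; less 30 min break → 4 h 48 min
Tue: 7:29 AM–5:48 PM = 10 h 19 min; less 30 min break → 9 h 49 min
Wed: 5:18 AM–9:41 AM = 4 h 23 min; less 30 min break → 3 h 53 min
Thu: 6:54 AM–4:13 PM = 9 h 19 min; less 30 min break → 8 h 49 min
Fri: 7:56 AM–5:55 PM = 9 h 59 min; less 30 min break → 9 h 29 min
Mon reg 4 h 48 min / OT 0 h 0 min; Tue reg 8 h 0 min / OT 1 h 49 min; Wed reg 3 h 53 min / OT 0 h 0 min; Thu reg 8 h 0 min / OT 0 h 49 min; Fri reg 8 h 0 min / OT 1 h 29 min.
Totals: regular 32 h 41 min, overtime 4 h 7 min.

Regular 32.68 hours, overtime 4.12 hours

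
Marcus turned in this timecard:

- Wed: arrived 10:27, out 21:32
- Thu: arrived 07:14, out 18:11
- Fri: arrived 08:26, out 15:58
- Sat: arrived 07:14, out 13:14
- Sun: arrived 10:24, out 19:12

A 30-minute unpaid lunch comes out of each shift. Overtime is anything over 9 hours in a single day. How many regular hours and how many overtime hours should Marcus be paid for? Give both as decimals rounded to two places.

Wed: 10:27–21:32 = 11 h 5 min; less 30 min break → 10 h 35 min
Thu: 07:14–18:11 = 10 h 57 min; less 30 min break → 10 h 27 min
Fri: 08:26–15:58 = 7 h 32 min; less 30 min break → 7 h 2 min
Sat: 07:14–13:14 = 6 h 0 min; less 30 min break → 5 h 30 min
Sun: 10:24–19:12 = 8 h 48 min; less 30 min break → 8 h 18 min
Wed reg 9 h 0 min / OT 1 h 35 min; Thu reg 9 h 0 min / OT 1 h 27 min; Fri reg 7 h 2 min / OT 0 h 0 min; Sat reg 5 h 30 min / OT 0 h 0 min; Sun reg 8 h 18 min / OT 0 h 0 min.
Totals: regular 38 h 50 min, overtime 3 h 2 min.

Regular 38.83 hours, overtime 3.03 hours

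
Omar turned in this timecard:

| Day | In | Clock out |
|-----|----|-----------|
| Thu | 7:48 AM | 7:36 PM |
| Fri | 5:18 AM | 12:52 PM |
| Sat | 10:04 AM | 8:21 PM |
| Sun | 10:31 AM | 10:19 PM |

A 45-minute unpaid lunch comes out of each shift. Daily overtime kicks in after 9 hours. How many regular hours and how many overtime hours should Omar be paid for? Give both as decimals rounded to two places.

Thu: 7:48 AM–7:36 PM = 11 h 48 min; less 45 min break → 11 h 3 min
Fri: 5:18 AM–12:52 PM = 7 h 34 min; less 45 min break → 6 h 49 min
Sat: 10:04 AM–8:21 PM = 10 h 17 min; less 45 min break → 9 h 32 min
Sun: 10:31 AM–10:19 PM = 11 h 48 min; less 45 min break → 11 h 3 min
Thu reg 9 h 0 min / OT 2 h 3 min; Fri reg 6 h 49 min / OT 0 h 0 min; Sat reg 9 h 0 min / OT 0 h 32 min; Sun reg 9 h 0 min / OT 2 h 3 min.
Totals: regular 33 h 49 min, overtime 4 h 38 min.

Regular 33.82 hours, overtime 4.63 hours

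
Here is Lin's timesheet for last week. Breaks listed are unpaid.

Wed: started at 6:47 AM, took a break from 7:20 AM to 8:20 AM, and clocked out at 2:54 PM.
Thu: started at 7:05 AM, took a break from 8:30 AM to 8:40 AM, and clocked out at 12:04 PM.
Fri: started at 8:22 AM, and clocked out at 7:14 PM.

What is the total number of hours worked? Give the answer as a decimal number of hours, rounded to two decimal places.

Wed: 6:47 AM–2:54 PM = 8 h 7 min; less 60 min break → 7 h 7 min
Thu: 7:05 AM–12:04 PM = 4 h 59 min; less 10 min break → 4 h 49 min
Fri: 8:22 AM–7:14 PM = 10 h 52 min
Total: 7 h 7 min + 4 h 49 min + 10 h 52 min = 22 h 48 min.

22.80 hours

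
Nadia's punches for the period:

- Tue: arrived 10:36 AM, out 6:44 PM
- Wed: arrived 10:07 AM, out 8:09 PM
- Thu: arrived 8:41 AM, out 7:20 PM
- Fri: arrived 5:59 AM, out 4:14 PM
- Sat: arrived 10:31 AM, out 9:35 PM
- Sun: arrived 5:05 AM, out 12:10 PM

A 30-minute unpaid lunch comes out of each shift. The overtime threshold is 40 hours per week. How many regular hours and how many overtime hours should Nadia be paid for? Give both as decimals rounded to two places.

Regular 40.00 hours, overtime 14.22 hours

Tue: 10:36 AM–6:44 PM = 8 h 8 min; less 30 min break → 7 h 38 min
Wed: 10:07 AM–8:09 PM = 10 h 2 min; less 30 min break → 9 h 32 min
Thu: 8:41 AM–7:20 PM = 10 h 39 min; less 30 min break → 10 h 9 min
Fri: 5:59 AM–4:14 PM = 10 h 15 min; less 30 min break → 9 h 45 min
Sat: 10:31 AM–9:35 PM = 11 h 4 min; less 30 min break → 10 h 34 min
Sun: 5:05 AM–12:10 PM = 7 h 5 min; less 30 min break → 6 h 35 min
Total worked: 54 h 13 min = 54.22 h.
Threshold 40 h → overtime 14 h 13 min, regular 40 h 0 min.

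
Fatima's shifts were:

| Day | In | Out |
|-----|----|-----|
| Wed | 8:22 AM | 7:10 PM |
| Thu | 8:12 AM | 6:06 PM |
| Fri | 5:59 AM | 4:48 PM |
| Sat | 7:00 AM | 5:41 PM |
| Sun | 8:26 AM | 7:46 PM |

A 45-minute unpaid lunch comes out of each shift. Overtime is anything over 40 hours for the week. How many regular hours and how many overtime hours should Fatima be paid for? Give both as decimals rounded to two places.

Regular 40.00 hours, overtime 9.78 hours

Wed: 8:22 AM–7:10 PM = 10 h 48 min; less 45 min break → 10 h 3 min
Thu: 8:12 AM–6:06 PM = 9 h 54 min; less 45 min break → 9 h 9 min
Fri: 5:59 AM–4:48 PM = 10 h 49 min; less 45 min break → 10 h 4 min
Sat: 7:00 AM–5:41 PM = 10 h 41 min; less 45 min break → 9 h 56 min
Sun: 8:26 AM–7:46 PM = 11 h 20 min; less 45 min break → 10 h 35 min
Total worked: 49 h 47 min = 49.78 h.
Threshold 40 h → overtime 9 h 47 min, regular 40 h 0 min.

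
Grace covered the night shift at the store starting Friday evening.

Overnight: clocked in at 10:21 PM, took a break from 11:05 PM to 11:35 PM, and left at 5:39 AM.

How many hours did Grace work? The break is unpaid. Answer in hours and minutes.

Overnight: 10:21 PM → midnight = 1 h 39 min; midnight → 5:39 AM = 5 h 39 min; span 7 h 18 min; less 30 min break → 6 h 48 min

6 h 48 min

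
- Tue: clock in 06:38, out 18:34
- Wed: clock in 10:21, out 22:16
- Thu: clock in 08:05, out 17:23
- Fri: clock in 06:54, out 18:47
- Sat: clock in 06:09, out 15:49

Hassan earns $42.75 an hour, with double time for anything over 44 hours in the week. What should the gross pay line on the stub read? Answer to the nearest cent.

Tue: 06:38–18:34 = 11 h 56 min
Wed: 10:21–22:16 = 11 h 55 min
Thu: 08:05–17:23 = 9 h 18 min
Fri: 06:54–18:47 = 11 h 53 min
Sat: 06:09–15:49 = 9 h 40 min
Total worked: 54 h 42 min = 3282 min.
Regular 44 h 0 min = 2640 min at $42.75/h; overtime 10 h 42 min = 642 min at $85.50/h.
Pay = (2640 × $42.75 + 642 × $85.50) ÷ 60 = $2795.85.

$2795.85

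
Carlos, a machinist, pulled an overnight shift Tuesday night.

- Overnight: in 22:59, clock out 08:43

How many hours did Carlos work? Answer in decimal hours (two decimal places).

Overnight: 22:59 → midnight = 1 h 1 min; midnight → 08:43 = 8 h 43 min; span 9 h 44 min

9.73 hours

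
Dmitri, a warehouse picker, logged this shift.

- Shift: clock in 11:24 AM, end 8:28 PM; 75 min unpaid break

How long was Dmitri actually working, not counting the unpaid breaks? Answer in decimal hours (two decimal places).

Shift: 11:24 AM–8:28 PM = 9 h 4 min; less 75 min break → 7 h 49 min

7.82 hours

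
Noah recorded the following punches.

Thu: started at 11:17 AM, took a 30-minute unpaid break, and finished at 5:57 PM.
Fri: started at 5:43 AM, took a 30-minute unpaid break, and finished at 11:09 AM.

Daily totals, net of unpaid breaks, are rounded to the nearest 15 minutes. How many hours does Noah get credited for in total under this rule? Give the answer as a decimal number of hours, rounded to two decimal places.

Thu: 11:17 AM–5:57 PM = 6 h 40 min − 30 min = 6 h 10 min → rounds to 6 h 15 min
Fri: 5:43 AM–11:09 AM = 5 h 26 min − 30 min = 4 h 56 min → rounds to 5 h 0 min
Total credited: 11 h 15 min.

11.25 hours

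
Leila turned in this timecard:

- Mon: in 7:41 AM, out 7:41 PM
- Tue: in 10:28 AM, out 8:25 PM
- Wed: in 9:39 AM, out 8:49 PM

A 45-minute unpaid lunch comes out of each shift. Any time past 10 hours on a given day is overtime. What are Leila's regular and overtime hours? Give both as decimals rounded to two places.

Regular 29.20 hours, overtime 1.67 hours

Mon: 7:41 AM–7:41 PM = 12 h 0 min; less 45 min break → 11 h 15 min
Tue: 10:28 AM–8:25 PM = 9 h 57 min; less 45 min break → 9 h 12 min
Wed: 9:39 AM–8:49 PM = 11 h 10 min; less 45 min break → 10 h 25 min
Mon reg 10 h 0 min / OT 1 h 15 min; Tue reg 9 h 12 min / OT 0 h 0 min; Wed reg 10 h 0 min / OT 0 h 25 min.
Totals: regular 29 h 12 min, overtime 1 h 40 min.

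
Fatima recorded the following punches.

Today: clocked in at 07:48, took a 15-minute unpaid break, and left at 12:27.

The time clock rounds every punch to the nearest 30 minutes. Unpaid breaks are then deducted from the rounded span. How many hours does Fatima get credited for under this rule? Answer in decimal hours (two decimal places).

4.25 hours

Today: in 07:48→08:00, out 12:27→12:30; 4 h 30 min − 15 min = 4 h 15 min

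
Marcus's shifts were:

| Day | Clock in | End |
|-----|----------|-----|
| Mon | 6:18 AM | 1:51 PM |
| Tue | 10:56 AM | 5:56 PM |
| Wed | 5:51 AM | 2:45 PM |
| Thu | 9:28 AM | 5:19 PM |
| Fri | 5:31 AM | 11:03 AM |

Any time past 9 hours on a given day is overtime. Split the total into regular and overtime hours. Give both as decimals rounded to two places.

Regular 36.83 hours, overtime 0.00 hours

Mon: 6:18 AM–1:51 PM = 7 h 33 min
Tue: 10:56 AM–5:56 PM = 7 h 0 min
Wed: 5:51 AM–2:45 PM = 8 h 54 min
Thu: 9:28 AM–5:19 PM = 7 h 51 min
Fri: 5:31 AM–11:03 AM = 5 h 32 min
Mon reg 7 h 33 min / OT 0 h 0 min; Tue reg 7 h 0 min / OT 0 h 0 min; Wed reg 8 h 54 min / OT 0 h 0 min; Thu reg 7 h 51 min / OT 0 h 0 min; Fri reg 5 h 32 min / OT 0 h 0 min.
Totals: regular 36 h 50 min, overtime 0 h 0 min.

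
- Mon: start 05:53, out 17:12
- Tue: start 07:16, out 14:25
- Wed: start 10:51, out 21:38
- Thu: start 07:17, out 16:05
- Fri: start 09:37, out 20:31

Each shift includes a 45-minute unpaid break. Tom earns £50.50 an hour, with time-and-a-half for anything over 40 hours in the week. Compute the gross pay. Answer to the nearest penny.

£2413.90

Mon: 05:53–17:12 = 11 h 19 min; less 45 min break → 10 h 34 min
Tue: 07:16–14:25 = 7 h 9 min; less 45 min break → 6 h 24 min
Wed: 10:51–21:38 = 10 h 47 min; less 45 min break → 10 h 2 min
Thu: 07:17–16:05 = 8 h 48 min; less 45 min break → 8 h 3 min
Fri: 09:37–20:31 = 10 h 54 min; less 45 min break → 10 h 9 min
Total worked: 45 h 12 min = 2712 min.
Regular 40 h 0 min = 2400 min at £50.50/h; overtime 5 h 12 min = 312 min at £75.75/h.
Pay = (2400 × £50.50 + 312 × £75.75) ÷ 60 = £2413.90.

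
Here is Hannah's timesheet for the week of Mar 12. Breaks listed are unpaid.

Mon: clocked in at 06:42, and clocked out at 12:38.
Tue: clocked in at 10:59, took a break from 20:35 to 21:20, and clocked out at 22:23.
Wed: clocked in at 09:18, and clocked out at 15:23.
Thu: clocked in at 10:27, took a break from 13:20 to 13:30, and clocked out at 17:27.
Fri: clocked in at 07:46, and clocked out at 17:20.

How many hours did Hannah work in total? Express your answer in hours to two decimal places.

Mon: 06:42–12:38 = 5 h 56 min
Tue: 10:59–22:23 = 11 h 24 min; less 45 min break → 10 h 39 min
Wed: 09:18–15:23 = 6 h 5 min
Thu: 10:27–17:27 = 7 h 0 min; less 10 min break → 6 h 50 min
Fri: 07:46–17:20 = 9 h 34 min
Total: 5 h 56 min + 10 h 39 min + 6 h 5 min + 6 h 50 min + 9 h 34 min = 39 h 4 min.

39.07 hours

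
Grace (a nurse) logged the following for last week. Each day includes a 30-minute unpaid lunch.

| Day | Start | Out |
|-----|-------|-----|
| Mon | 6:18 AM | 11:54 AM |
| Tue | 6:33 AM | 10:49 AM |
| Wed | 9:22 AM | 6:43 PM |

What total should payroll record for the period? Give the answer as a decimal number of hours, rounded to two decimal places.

Mon: 6:18 AM–11:54 AM = 5 h 36 min; less 30 min break → 5 h 6 min
Tue: 6:33 AM–10:49 AM = 4 h 16 min; less 30 min break → 3 h 46 min
Wed: 9:22 AM–6:43 PM = 9 h 21 min; less 30 min break → 8 h 51 min
Total: 5 h 6 min + 3 h 46 min + 8 h 51 min = 17 h 43 min.

17.72 hours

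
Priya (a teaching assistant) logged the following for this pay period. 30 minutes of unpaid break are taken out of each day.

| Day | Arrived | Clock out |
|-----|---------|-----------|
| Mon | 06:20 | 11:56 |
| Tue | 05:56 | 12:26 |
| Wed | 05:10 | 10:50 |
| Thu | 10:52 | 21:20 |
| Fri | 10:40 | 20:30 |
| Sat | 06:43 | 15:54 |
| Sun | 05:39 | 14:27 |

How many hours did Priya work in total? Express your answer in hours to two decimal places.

Mon: 06:20–11:56 = 5 h 36 min; less 30 min break → 5 h 6 min
Tue: 05:56–12:26 = 6 h 30 min; less 30 min break → 6 h 0 min
Wed: 05:10–10:50 = 5 h 40 min; less 30 min break → 5 h 10 min
Thu: 10:52–21:20 = 10 h 28 min; less 30 min break → 9 h 58 min
Fri: 10:40–20:30 = 9 h 50 min; less 30 min break → 9 h 20 min
Sat: 06:43–15:54 = 9 h 11 min; less 30 min break → 8 h 41 min
Sun: 05:39–14:27 = 8 h 48 min; less 30 min break → 8 h 18 min
Total: 5 h 6 min + 6 h 0 min + 5 h 10 min + 9 h 58 min + 9 h 20 min + 8 h 41 min + 8 h 18 min = 52 h 33 min.

52.55 hours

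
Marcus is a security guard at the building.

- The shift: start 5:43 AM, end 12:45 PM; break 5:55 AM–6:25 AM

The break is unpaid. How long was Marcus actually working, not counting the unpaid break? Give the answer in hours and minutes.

6 h 32 min

The shift: 5:43 AM–12:45 PM = 7 h 2 min; less 30 min break → 6 h 32 min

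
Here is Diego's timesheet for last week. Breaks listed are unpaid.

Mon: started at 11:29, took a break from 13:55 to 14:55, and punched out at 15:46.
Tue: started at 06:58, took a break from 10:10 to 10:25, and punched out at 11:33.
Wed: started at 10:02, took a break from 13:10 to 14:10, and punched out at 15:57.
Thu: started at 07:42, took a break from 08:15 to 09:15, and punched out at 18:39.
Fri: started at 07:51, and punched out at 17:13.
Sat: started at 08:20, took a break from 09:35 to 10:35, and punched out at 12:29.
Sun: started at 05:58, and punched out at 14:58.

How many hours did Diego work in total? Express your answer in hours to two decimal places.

44.00 hours

Mon: 11:29–15:46 = 4 h 17 min; less 60 min break → 3 h 17 min
Tue: 06:58–11:33 = 4 h 35 min; less 15 min break → 4 h 20 min
Wed: 10:02–15:57 = 5 h 55 min; less 60 min break → 4 h 55 min
Thu: 07:42–18:39 = 10 h 57 min; less 60 min break → 9 h 57 min
Fri: 07:51–17:13 = 9 h 22 min
Sat: 08:20–12:29 = 4 h 9 min; less 60 min break → 3 h 9 min
Sun: 05:58–14:58 = 9 h 0 min
Total: 3 h 17 min + 4 h 20 min + 4 h 55 min + 9 h 57 min + 9 h 22 min + 3 h 9 min + 9 h 0 min = 44 h 0 min.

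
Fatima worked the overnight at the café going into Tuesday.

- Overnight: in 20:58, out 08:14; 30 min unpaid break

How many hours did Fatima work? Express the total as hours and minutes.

Overnight: 20:58 → midnight = 3 h 2 min; midnight → 08:14 = 8 h 14 min; span 11 h 16 min; less 30 min break → 10 h 46 min

10 h 46 min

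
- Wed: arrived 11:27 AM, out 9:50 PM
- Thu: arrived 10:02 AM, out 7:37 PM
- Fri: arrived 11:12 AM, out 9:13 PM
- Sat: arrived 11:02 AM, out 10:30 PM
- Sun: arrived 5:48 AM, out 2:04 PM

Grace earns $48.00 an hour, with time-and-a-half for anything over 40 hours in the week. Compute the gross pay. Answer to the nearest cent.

$2619.60

Wed: 11:27 AM–9:50 PM = 10 h 23 min
Thu: 10:02 AM–7:37 PM = 9 h 35 min
Fri: 11:12 AM–9:13 PM = 10 h 1 min
Sat: 11:02 AM–10:30 PM = 11 h 28 min
Sun: 5:48 AM–2:04 PM = 8 h 16 min
Total worked: 49 h 43 min = 2983 min.
Regular 40 h 0 min = 2400 min at $48.00/h; overtime 9 h 43 min = 583 min at $72.00/h.
Pay = (2400 × $48.00 + 583 × $72.00) ÷ 60 = $2619.60.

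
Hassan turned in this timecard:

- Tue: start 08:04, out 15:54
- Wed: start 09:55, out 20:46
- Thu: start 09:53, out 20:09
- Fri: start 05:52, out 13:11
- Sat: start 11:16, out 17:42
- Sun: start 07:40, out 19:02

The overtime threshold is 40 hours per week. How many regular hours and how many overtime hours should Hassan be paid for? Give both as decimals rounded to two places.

Regular 40.00 hours, overtime 14.07 hours

Tue: 08:04–15:54 = 7 h 50 min
Wed: 09:55–20:46 = 10 h 51 min
Thu: 09:53–20:09 = 10 h 16 min
Fri: 05:52–13:11 = 7 h 19 min
Sat: 11:16–17:42 = 6 h 26 min
Sun: 07:40–19:02 = 11 h 22 min
Total worked: 54 h 4 min = 54.07 h.
Threshold 40 h → overtime 14 h 4 min, regular 40 h 0 min.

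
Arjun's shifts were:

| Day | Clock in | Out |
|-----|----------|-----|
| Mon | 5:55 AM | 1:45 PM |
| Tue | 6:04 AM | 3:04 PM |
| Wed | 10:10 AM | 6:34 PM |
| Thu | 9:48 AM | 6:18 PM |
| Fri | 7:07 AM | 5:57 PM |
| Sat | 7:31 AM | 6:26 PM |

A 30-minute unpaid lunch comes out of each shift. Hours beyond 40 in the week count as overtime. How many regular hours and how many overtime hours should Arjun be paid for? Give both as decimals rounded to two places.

Mon: 5:55 AM–1:45 PM = 7 h 50 min; less 30 min break → 7 h 20 min
Tue: 6:04 AM–3:04 PM = 9 h 0 min; less 30 min break → 8 h 30 min
Wed: 10:10 AM–6:34 PM = 8 h 24 min; less 30 min break → 7 h 54 min
Thu: 9:48 AM–6:18 PM = 8 h 30 min; less 30 min break → 8 h 0 min
Fri: 7:07 AM–5:57 PM = 10 h 50 min; less 30 min break → 10 h 20 min
Sat: 7:31 AM–6:26 PM = 10 h 55 min; less 30 min break → 10 h 25 min
Total worked: 52 h 29 min = 52.48 h.
Threshold 40 h → overtime 12 h 29 min, regular 40 h 0 min.

Regular 40.00 hours, overtime 12.48 hours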